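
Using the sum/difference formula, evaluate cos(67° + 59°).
cos(67° + 59°) = cos 67° cos 59° - sin 67° sin 59° = -0.5878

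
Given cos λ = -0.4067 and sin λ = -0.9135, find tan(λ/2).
tan(λ/2) = sin λ / (1 + cos λ) = -1.54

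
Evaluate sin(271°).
sin(271°) = -0.9998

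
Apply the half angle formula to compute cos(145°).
cos(145°) = -√((1 + cos 290°)/2) = -0.8192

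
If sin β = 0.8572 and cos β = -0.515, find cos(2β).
cos(2β) = cos²β - sin²β = -0.4696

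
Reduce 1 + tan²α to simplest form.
1 + tan²α = sec²α (using Pythagorean identity)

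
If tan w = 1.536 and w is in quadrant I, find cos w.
cos w = 0.5456 (using tan²w + 1 = sec²w)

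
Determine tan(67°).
tan(67°) = 2.356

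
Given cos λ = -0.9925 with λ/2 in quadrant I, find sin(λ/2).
sin(λ/2) = ±√((1 - cos λ)/2); positive since λ/2 ∈ QI, so sin(λ/2) = 0.9981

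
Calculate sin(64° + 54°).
sin(64° + 54°) = sin 64° cos 54° + cos 64° sin 54° = 0.8829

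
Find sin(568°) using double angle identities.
sin(568°) = 2 sin 284° cos 284° = -0.4695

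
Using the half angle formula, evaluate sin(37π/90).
sin(37π/90) = √((1 - cos 37π/45)/2) = 0.9613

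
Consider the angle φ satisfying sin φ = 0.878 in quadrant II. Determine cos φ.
cos φ = ±√(1 - sin²φ) = -0.4787 (negative in QII)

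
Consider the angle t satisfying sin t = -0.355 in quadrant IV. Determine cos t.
cos t = √(1 - sin²t) = 0.9349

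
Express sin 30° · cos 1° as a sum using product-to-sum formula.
sin 30° cos 1° = (1/2)[sin(30°+1°) + sin(30°-1°)]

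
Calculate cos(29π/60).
cos(29π/60) = 0.05234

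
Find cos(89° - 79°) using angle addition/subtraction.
cos(89° - 79°) = cos 89° cos 79° + sin 89° sin 79° = 0.9848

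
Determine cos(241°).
cos(241°) = -0.4848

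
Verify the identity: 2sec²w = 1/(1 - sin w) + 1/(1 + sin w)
RHS = [(1 + sin w) + (1 - sin w)] / [(1 - sin w)(1 + sin w)] = 2/(1 - sin²w) = 2/cos²w = 2sec²w = LHS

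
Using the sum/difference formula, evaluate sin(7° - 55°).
sin(7° - 55°) = sin 7° cos 55° - cos 7° sin 55° = -0.7431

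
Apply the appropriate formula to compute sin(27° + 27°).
sin(27° + 27°) = sin 27° cos 27° + cos 27° sin 27° = 0.809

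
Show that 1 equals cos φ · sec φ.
RHS = cos φ · (1/cos φ) = 1 = LHS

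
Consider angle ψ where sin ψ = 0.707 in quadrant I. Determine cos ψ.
cos ψ = √(1 - sin²ψ) = 0.7072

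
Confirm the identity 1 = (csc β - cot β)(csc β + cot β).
RHS = csc²β - cot²β = (1 + cot²β) - cot²β = 1 = LHS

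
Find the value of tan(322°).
tan(322°) = -0.7813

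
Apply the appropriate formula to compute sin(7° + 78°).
sin(7° + 78°) = sin 7° cos 78° + cos 7° sin 78° = 0.9962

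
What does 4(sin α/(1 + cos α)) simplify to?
4(sin α/(1 + cos α)) = 4(tan(α/2)) (using Half angle)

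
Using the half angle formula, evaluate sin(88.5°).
sin(88.5°) = √((1 - cos 177°)/2) = 0.9997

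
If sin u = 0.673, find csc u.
csc u = 1/sin u = 1.486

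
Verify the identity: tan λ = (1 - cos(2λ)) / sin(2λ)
RHS = 2sin²λ / (2 sin λ cos λ) = sin λ/cos λ = tan λ = LHS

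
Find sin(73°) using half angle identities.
sin(73°) = √((1 - cos 146°)/2) = 0.9563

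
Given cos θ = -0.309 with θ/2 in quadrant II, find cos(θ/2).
cos(θ/2) = ±√((1 + cos θ)/2); negative since θ/2 ∈ QII, so cos(θ/2) = -0.5878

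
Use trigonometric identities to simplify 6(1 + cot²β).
6(1 + cot²β) = 6(csc²β) (using Pythagorean identity)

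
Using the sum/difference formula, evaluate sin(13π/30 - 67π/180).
sin(13π/30 - 67π/180) = sin 13π/30 cos 67π/180 - cos 13π/30 sin 67π/180 = 0.1908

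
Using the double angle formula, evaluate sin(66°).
sin(66°) = 2 sin 33° cos 33° = 0.9135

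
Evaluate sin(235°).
sin(235°) = -0.8192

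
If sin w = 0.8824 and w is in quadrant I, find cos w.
cos w = 0.4705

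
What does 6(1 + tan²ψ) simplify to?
6(1 + tan²ψ) = 6(sec²ψ) (using Pythagorean identity)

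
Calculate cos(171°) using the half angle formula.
cos(171°) = -√((1 + cos 342°)/2) = -0.9877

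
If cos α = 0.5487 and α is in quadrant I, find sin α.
sin α = 0.836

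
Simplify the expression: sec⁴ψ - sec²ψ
sec⁴ψ - sec²ψ = tan⁴ψ + tan²ψ (using Pythagorean)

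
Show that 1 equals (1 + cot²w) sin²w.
RHS = csc²w · sin²w = (1/sin²w) · sin²w = 1 = LHS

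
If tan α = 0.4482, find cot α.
cot α = 1/tan α = 2.231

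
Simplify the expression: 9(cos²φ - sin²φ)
9(cos²φ - sin²φ) = 9(cos(2φ)) (using Double angle)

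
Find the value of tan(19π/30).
tan(19π/30) = -2.246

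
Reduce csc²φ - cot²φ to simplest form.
csc²φ - cot²φ = 1 (using Pythagorean identity)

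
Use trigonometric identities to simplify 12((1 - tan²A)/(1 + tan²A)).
12((1 - tan²A)/(1 + tan²A)) = 12(cos(2A)) (using Double angle)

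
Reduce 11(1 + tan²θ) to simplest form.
11(1 + tan²θ) = 11(sec²θ) (using Pythagorean identity)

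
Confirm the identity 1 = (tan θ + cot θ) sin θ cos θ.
RHS = (sin θ/cos θ + cos θ/sin θ) sin θ cos θ = ((sin²θ + cos²θ)/(sin θ cos θ)) · sin θ cos θ = sin²θ + cos²θ = 1 = LHS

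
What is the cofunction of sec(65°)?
sec(65°) = csc(90° - 65°) = csc(25°)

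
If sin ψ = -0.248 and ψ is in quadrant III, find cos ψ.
cos ψ = -0.9688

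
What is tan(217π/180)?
tan(217π/180) = 0.7536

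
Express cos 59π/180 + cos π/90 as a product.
cos 59π/180 + cos π/90 = 2 cos(61π/360) cos(19π/120)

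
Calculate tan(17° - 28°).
tan(17° - 28°) = (tan 17° - tan 28°)/(1 + tan 17° tan 28°) = -0.1944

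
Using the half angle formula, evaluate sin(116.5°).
sin(116.5°) = √((1 - cos 233°)/2) = 0.8949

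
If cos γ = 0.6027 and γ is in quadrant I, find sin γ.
sin γ = 0.798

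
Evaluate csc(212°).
csc(212°) = -1.887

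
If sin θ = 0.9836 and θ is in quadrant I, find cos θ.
cos θ = 0.1804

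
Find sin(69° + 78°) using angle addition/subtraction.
sin(69° + 78°) = sin 69° cos 78° + cos 69° sin 78° = 0.5446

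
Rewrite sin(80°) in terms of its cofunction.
sin(80°) = cos(90° - 80°) = cos(10°)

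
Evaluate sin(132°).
sin(132°) = 0.7431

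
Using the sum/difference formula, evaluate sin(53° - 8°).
sin(53° - 8°) = sin 53° cos 8° - cos 53° sin 8° = √2/2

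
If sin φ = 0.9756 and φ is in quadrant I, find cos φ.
cos φ = 0.2196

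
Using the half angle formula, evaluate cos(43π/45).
cos(43π/45) = -√((1 + cos 86π/45)/2) = -0.9903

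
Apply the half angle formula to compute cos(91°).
cos(91°) = -√((1 + cos 182°)/2) = -0.01745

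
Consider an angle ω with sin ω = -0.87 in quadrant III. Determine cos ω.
cos ω = ±√(1 - sin²ω) = -0.4931 (negative in QIII)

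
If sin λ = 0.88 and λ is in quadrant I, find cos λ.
cos λ = 0.475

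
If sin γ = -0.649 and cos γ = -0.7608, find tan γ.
tan γ = sin γ / cos γ = 0.853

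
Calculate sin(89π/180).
sin(89π/180) = 0.9998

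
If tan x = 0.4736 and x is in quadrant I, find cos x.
cos x = 0.9038 (using tan²x + 1 = sec²x)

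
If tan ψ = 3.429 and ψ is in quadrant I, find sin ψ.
sin ψ = 0.96 (using tan²ψ + 1 = sec²ψ)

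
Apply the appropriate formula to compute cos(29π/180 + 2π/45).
cos(29π/180 + 2π/45) = cos 29π/180 cos 2π/45 - sin 29π/180 sin 2π/45 = 0.7986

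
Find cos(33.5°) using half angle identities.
cos(33.5°) = √((1 + cos 67°)/2) = 0.8339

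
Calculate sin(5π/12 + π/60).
sin(5π/12 + π/60) = sin 5π/12 cos π/60 + cos 5π/12 sin π/60 = 0.9781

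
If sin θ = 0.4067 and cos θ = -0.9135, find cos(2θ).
cos(2θ) = cos²θ - sin²θ = 0.6691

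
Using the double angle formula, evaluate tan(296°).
tan(296°) = 2 tan 148° / (1 - tan²148°) = -2.05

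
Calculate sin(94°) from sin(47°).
sin(94°) = 2 sin 47° cos 47° = 0.9976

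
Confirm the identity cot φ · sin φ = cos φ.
LHS = (cos φ/sin φ) · sin φ = cos φ = RHS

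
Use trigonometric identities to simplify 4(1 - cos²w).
4(1 - cos²w) = 4(sin²w) (using Pythagorean identity)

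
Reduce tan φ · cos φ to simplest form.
tan φ · cos φ = sin φ (using Quotient identity)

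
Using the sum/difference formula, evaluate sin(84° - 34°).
sin(84° - 34°) = sin 84° cos 34° - cos 84° sin 34° = 0.766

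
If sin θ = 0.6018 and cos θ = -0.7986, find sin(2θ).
sin(2θ) = 2 sin θ cos θ = -0.9612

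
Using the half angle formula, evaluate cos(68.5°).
cos(68.5°) = √((1 + cos 137°)/2) = 0.3665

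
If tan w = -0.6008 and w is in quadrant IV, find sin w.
sin w = -0.515 (using tan²w + 1 = sec²w)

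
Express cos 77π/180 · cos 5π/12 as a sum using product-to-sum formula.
cos 77π/180 cos 5π/12 = (1/2)[cos(77π/180-5π/12) + cos(77π/180+5π/12)]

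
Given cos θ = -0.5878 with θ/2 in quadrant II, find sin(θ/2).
sin(θ/2) = ±√((1 - cos θ)/2); positive since θ/2 ∈ QII, so sin(θ/2) = 0.891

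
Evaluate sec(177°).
sec(177°) = -1.001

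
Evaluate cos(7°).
cos(7°) = 0.9925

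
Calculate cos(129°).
cos(129°) = -0.6293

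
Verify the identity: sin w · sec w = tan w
LHS = sin w · (1/cos w) = sin w/cos w = tan w = RHS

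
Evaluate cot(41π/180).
cot(41π/180) = 1.15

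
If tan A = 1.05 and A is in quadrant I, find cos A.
cos A = 0.6897 (using tan²A + 1 = sec²A)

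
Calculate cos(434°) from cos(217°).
cos(434°) = cos²217° - sin²217° = 0.2756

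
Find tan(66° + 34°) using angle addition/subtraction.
tan(66° + 34°) = (tan 66° + tan 34°)/(1 - tan 66° tan 34°) = -5.671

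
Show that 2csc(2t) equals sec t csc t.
LHS = 2/sin(2t) = 2/(2 sin t cos t) = 1/(sin t cos t) = (1/cos t)(1/sin t) = sec t csc t = RHS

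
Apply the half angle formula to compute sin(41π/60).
sin(41π/60) = √((1 - cos 41π/30)/2) = 0.8387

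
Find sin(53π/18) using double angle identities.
sin(53π/18) = 2 sin 53π/36 cos 53π/36 = 0.1736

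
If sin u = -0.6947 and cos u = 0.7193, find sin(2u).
sin(2u) = 2 sin u cos u = -0.9994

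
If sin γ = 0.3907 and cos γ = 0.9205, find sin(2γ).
sin(2γ) = 2 sin γ cos γ = 0.7193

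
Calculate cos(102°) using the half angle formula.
cos(102°) = -√((1 + cos 204°)/2) = -0.2079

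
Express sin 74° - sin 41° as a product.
sin 74° - sin 41° = 2 cos(57.5°) sin(16.5°)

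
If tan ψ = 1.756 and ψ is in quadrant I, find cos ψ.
cos ψ = 0.4949 (using tan²ψ + 1 = sec²ψ)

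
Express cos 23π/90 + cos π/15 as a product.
cos 23π/90 + cos π/15 = 2 cos(29π/180) cos(17π/180)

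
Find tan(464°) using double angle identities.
tan(464°) = 2 tan 232° / (1 - tan²232°) = -4.011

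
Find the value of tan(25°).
tan(25°) = 0.4663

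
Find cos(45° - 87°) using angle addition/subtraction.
cos(45° - 87°) = cos 45° cos 87° + sin 45° sin 87° = 0.7431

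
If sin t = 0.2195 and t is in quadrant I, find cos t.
cos t = 0.9756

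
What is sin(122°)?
sin(122°) = 0.848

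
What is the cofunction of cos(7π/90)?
cos(7π/90) = sin(π/2 - 7π/90) = sin(19π/45)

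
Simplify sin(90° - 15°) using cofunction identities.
sin(90° - 15°) = cos(15°)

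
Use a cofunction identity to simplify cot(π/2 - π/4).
cot(π/2 - π/4) = tan(π/4)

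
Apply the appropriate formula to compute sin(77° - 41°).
sin(77° - 41°) = sin 77° cos 41° - cos 77° sin 41° = 0.5878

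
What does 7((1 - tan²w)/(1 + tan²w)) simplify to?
7((1 - tan²w)/(1 + tan²w)) = 7(cos(2w)) (using Double angle)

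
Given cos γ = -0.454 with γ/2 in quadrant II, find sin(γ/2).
sin(γ/2) = ±√((1 - cos γ)/2); positive since γ/2 ∈ QII, so sin(γ/2) = 0.8526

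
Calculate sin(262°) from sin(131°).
sin(262°) = 2 sin 131° cos 131° = -0.9903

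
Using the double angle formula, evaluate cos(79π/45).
cos(79π/45) = cos²79π/90 - sin²79π/90 = 0.7193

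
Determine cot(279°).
cot(279°) = -0.1584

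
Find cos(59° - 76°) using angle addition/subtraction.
cos(59° - 76°) = cos 59° cos 76° + sin 59° sin 76° = 0.9563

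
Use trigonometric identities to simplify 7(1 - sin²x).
7(1 - sin²x) = 7(cos²x) (using Pythagorean identity)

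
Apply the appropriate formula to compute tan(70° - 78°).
tan(70° - 78°) = (tan 70° - tan 78°)/(1 + tan 70° tan 78°) = -0.1405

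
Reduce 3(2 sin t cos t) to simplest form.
3(2 sin t cos t) = 3(sin(2t)) (using Double angle)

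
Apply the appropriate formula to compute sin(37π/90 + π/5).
sin(37π/90 + π/5) = sin 37π/90 cos π/5 + cos 37π/90 sin π/5 = 0.9397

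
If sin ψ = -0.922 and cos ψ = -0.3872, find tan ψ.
tan ψ = sin ψ / cos ψ = 2.381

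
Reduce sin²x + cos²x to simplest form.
sin²x + cos²x = 1 (using Pythagorean identity)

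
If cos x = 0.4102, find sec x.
sec x = 1/cos x = 2.438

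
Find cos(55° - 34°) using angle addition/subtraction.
cos(55° - 34°) = cos 55° cos 34° + sin 55° sin 34° = 0.9336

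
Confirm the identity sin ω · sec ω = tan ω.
LHS = sin ω · (1/cos ω) = sin ω/cos ω = tan ω = RHS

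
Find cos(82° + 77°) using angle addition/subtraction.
cos(82° + 77°) = cos 82° cos 77° - sin 82° sin 77° = -0.9336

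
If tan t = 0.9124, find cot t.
cot t = 1/tan t = 1.096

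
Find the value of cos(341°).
cos(341°) = 0.9455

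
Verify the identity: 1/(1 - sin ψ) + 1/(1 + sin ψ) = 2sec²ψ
LHS = [(1 + sin ψ) + (1 - sin ψ)] / [(1 - sin ψ)(1 + sin ψ)] = 2/(1 - sin²ψ) = 2/cos²ψ = 2sec²ψ = RHS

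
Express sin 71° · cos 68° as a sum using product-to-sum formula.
sin 71° cos 68° = (1/2)[sin(71°+68°) + sin(71°-68°)]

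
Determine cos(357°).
cos(357°) = 0.9986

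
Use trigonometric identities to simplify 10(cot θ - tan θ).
10(cot θ - tan θ) = 10(2 cot(2θ)) (using Double angle)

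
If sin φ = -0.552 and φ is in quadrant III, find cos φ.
cos φ = -0.8338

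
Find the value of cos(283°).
cos(283°) = 0.225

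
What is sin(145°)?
sin(145°) = 0.5736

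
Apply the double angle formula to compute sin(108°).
sin(108°) = 2 sin 54° cos 54° = 0.9511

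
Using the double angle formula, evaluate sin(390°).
sin(390°) = 2 sin 195° cos 195° = 1/2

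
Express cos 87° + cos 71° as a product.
cos 87° + cos 71° = 2 cos(79°) cos(8°)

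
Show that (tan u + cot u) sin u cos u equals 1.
LHS = (sin u/cos u + cos u/sin u) sin u cos u = ((sin²u + cos²u)/(sin u cos u)) · sin u cos u = sin²u + cos²u = 1 = RHS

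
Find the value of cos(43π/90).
cos(43π/90) = 0.06976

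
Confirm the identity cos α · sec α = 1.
LHS = cos α · (1/cos α) = 1 = RHS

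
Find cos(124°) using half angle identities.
cos(124°) = -√((1 + cos 248°)/2) = -0.5592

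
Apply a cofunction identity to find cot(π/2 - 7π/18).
cot(π/2 - 7π/18) = tan(7π/18) = 2.747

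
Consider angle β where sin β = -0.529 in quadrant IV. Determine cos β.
cos β = √(1 - sin²β) = 0.8486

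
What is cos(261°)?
cos(261°) = -0.1564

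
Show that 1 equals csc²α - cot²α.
RHS = 1/sin²α - cos²α/sin²α = (1 - cos²α)/sin²α = sin²α/sin²α = 1 = LHS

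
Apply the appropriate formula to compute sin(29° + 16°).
sin(29° + 16°) = sin 29° cos 16° + cos 29° sin 16° = √2/2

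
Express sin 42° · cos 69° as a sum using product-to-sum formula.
sin 42° cos 69° = (1/2)[sin(42°+69°) + sin(42°-69°)]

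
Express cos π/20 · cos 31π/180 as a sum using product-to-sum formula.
cos π/20 cos 31π/180 = (1/2)[cos(π/20-31π/180) + cos(π/20+31π/180)]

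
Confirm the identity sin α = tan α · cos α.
RHS = (sin α/cos α) · cos α = sin α = LHS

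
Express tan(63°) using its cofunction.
tan(63°) = cot(90° - 63°) = cot(27°)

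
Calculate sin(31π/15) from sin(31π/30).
sin(31π/15) = 2 sin 31π/30 cos 31π/30 = 0.2079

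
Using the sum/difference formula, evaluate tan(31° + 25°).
tan(31° + 25°) = (tan 31° + tan 25°)/(1 - tan 31° tan 25°) = 1.483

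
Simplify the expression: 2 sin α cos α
2 sin α cos α = sin(2α) (using Double angle)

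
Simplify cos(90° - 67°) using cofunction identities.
cos(90° - 67°) = sin(67°)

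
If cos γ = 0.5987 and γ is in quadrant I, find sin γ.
sin γ = 0.801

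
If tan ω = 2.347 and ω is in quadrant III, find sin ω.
sin ω = -0.92 (using tan²ω + 1 = sec²ω)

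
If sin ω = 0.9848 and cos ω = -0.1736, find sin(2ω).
sin(2ω) = 2 sin ω cos ω = -0.3419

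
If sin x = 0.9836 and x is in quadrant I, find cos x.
cos x = 0.1804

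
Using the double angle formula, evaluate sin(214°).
sin(214°) = 2 sin 107° cos 107° = -0.5592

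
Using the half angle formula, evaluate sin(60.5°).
sin(60.5°) = √((1 - cos 121°)/2) = 0.8704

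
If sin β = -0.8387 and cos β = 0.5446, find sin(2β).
sin(2β) = 2 sin β cos β = -0.9135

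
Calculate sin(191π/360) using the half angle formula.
sin(191π/360) = √((1 - cos 191π/180)/2) = 0.9954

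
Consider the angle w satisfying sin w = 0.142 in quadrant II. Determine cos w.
cos w = ±√(1 - sin²w) = -0.9899 (negative in QII)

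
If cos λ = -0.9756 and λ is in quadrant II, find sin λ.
sin λ = 0.2196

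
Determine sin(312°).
sin(312°) = -0.7431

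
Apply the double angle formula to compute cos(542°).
cos(542°) = cos²271° - sin²271° = -0.9994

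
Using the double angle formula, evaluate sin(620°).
sin(620°) = 2 sin 310° cos 310° = -0.9848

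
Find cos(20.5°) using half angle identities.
cos(20.5°) = √((1 + cos 41°)/2) = 0.9367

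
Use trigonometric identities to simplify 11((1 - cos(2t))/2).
11((1 - cos(2t))/2) = 11(sin²t) (using Power reduction)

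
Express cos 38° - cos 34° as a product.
cos 38° - cos 34° = -2 sin(36°) sin(2°)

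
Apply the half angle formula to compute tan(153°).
tan(153°) = sin 306° / (1 + cos 306°) = -0.5095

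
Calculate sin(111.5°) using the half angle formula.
sin(111.5°) = √((1 - cos 223°)/2) = 0.9304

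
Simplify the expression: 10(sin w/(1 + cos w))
10(sin w/(1 + cos w)) = 10(tan(w/2)) (using Half angle)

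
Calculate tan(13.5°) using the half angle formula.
tan(13.5°) = sin 27° / (1 + cos 27°) = 0.2401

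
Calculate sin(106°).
sin(106°) = 0.9613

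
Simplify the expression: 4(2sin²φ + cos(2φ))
4(2sin²φ + cos(2φ)) = 4 (using Double angle)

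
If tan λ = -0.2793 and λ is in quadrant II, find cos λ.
cos λ = -0.9631 (using tan²λ + 1 = sec²λ)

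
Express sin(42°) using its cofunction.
sin(42°) = cos(90° - 42°) = cos(48°)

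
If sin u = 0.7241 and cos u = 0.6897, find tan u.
tan u = sin u / cos u = 1.05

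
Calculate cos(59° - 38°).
cos(59° - 38°) = cos 59° cos 38° + sin 59° sin 38° = 0.9336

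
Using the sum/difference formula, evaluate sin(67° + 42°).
sin(67° + 42°) = sin 67° cos 42° + cos 67° sin 42° = 0.9455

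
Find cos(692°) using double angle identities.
cos(692°) = cos²346° - sin²346° = 0.8829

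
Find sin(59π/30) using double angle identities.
sin(59π/30) = 2 sin 59π/60 cos 59π/60 = -0.1045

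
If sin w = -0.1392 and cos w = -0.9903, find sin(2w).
sin(2w) = 2 sin w cos w = 0.2757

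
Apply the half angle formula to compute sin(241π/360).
sin(241π/360) = √((1 - cos 241π/180)/2) = 0.8616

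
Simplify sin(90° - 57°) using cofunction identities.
sin(90° - 57°) = cos(57°)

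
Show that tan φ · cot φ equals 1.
LHS = (sin φ/cos φ) · (cos φ/sin φ) = 1 = RHS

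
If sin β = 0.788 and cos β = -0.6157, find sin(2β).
sin(2β) = 2 sin β cos β = -0.9703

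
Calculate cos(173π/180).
cos(173π/180) = -0.9925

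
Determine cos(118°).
cos(118°) = -0.4695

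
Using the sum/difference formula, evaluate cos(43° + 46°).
cos(43° + 46°) = cos 43° cos 46° - sin 43° sin 46° = 0.01745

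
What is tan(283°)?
tan(283°) = -4.331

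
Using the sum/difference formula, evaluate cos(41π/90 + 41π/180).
cos(41π/90 + 41π/180) = cos 41π/90 cos 41π/180 - sin 41π/90 sin 41π/180 = -0.5446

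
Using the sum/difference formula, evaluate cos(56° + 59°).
cos(56° + 59°) = cos 56° cos 59° - sin 56° sin 59° = -0.4226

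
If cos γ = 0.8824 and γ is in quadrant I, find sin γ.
sin γ = 0.4705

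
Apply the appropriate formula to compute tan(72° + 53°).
tan(72° + 53°) = (tan 72° + tan 53°)/(1 - tan 72° tan 53°) = -1.428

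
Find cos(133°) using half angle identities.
cos(133°) = -√((1 + cos 266°)/2) = -0.682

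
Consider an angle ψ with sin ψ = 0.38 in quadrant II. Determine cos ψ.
cos ψ = ±√(1 - sin²ψ) = -0.925 (negative in QII)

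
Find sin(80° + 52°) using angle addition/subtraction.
sin(80° + 52°) = sin 80° cos 52° + cos 80° sin 52° = 0.7431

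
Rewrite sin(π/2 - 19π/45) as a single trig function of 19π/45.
sin(π/2 - 19π/45) = cos(19π/45)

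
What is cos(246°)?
cos(246°) = -0.4067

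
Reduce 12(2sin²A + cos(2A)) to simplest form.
12(2sin²A + cos(2A)) = 12 (using Double angle)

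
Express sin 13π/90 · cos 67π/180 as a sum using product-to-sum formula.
sin 13π/90 cos 67π/180 = (1/2)[sin(13π/90+67π/180) + sin(13π/90-67π/180)]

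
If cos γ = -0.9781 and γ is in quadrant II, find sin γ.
sin γ = 0.2081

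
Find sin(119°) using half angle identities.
sin(119°) = √((1 - cos 238°)/2) = 0.8746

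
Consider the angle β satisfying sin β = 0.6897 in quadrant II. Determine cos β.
cos β = ±√(1 - sin²β) = -0.7241 (negative in QII)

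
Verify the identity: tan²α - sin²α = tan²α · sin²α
LHS = sin²α/cos²α - sin²α = sin²α(1/cos²α - 1) = sin²α · (1 - cos²α)/cos²α = sin²α · sin²α/cos²α = sin²α · tan²α = RHS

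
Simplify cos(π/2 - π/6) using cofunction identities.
cos(π/2 - π/6) = sin(π/6)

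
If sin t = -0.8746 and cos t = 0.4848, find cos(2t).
cos(2t) = cos²t - sin²t = -0.5299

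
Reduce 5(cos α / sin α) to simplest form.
5(cos α / sin α) = 5(cot α) (using Quotient identity)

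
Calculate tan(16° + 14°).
tan(16° + 14°) = (tan 16° + tan 14°)/(1 - tan 16° tan 14°) = √3/3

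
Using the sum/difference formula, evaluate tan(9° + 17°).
tan(9° + 17°) = (tan 9° + tan 17°)/(1 - tan 9° tan 17°) = 0.4877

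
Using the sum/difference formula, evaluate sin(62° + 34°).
sin(62° + 34°) = sin 62° cos 34° + cos 62° sin 34° = 0.9945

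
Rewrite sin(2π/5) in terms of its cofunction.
sin(2π/5) = cos(π/2 - 2π/5) = cos(π/10)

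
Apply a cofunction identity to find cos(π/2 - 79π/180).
cos(π/2 - 79π/180) = sin(79π/180) = 0.9816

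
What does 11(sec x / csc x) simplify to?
11(sec x / csc x) = 11(tan x) (using Reciprocal identities)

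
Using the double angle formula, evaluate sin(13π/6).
sin(13π/6) = 2 sin 13π/12 cos 13π/12 = 1/2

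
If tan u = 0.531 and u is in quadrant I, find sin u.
sin u = 0.469 (using tan²u + 1 = sec²u)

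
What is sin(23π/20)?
sin(23π/20) = -0.454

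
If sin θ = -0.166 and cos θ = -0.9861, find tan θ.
tan θ = sin θ / cos θ = 0.1683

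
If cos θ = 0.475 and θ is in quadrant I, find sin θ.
sin θ = 0.88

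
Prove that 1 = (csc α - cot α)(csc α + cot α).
RHS = csc²α - cot²α = (1 + cot²α) - cot²α = 1 = LHS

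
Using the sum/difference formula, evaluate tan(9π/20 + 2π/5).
tan(9π/20 + 2π/5) = (tan 9π/20 + tan 2π/5)/(1 - tan 9π/20 tan 2π/5) = -0.5095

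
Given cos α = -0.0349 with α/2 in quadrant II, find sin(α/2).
sin(α/2) = ±√((1 - cos α)/2); positive since α/2 ∈ QII, so sin(α/2) = 0.7193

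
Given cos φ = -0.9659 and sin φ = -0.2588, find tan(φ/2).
tan(φ/2) = sin φ / (1 + cos φ) = -7.589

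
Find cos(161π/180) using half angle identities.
cos(161π/180) = -√((1 + cos 161π/90)/2) = -0.9455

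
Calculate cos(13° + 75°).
cos(13° + 75°) = cos 13° cos 75° - sin 13° sin 75° = 0.0349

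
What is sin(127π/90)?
sin(127π/90) = -0.9613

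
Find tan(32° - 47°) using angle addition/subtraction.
tan(32° - 47°) = (tan 32° - tan 47°)/(1 + tan 32° tan 47°) = -(2-√3)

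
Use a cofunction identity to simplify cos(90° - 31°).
cos(90° - 31°) = sin(31°)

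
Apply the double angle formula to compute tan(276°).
tan(276°) = 2 tan 138° / (1 - tan²138°) = -9.514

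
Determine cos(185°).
cos(185°) = -0.9962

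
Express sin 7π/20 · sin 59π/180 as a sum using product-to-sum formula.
sin 7π/20 sin 59π/180 = (1/2)[cos(7π/20-59π/180) - cos(7π/20+59π/180)]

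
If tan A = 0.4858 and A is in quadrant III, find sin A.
sin A = -0.437 (using tan²A + 1 = sec²A)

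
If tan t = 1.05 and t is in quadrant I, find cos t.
cos t = 0.6897 (using tan²t + 1 = sec²t)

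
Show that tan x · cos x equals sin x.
LHS = (sin x/cos x) · cos x = sin x = RHS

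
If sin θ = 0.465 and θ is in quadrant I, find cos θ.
cos θ = 0.8853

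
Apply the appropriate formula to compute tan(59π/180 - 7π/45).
tan(59π/180 - 7π/45) = (tan 59π/180 - tan 7π/45)/(1 + tan 59π/180 tan 7π/45) = 0.6009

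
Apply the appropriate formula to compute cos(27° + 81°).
cos(27° + 81°) = cos 27° cos 81° - sin 27° sin 81° = -0.309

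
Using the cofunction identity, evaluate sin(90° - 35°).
sin(90° - 35°) = cos(35°) = 0.8192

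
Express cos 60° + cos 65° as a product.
cos 60° + cos 65° = 2 cos(62.5°) cos(-2.5°)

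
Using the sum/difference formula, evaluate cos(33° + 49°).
cos(33° + 49°) = cos 33° cos 49° - sin 33° sin 49° = 0.1392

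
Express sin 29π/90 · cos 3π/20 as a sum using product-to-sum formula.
sin 29π/90 cos 3π/20 = (1/2)[sin(29π/90+3π/20) + sin(29π/90-3π/20)]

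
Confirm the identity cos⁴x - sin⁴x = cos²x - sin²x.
LHS = (cos²x - sin²x)(cos²x + sin²x) = (cos²x - sin²x) · 1 = cos²x - sin²x = RHS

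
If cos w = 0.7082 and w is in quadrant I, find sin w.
sin w = 0.706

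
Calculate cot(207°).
cot(207°) = 1.963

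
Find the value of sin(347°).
sin(347°) = -0.225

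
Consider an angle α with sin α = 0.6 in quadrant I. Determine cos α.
cos α = √(1 - sin²α) = 0.8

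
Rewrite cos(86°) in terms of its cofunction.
cos(86°) = sin(90° - 86°) = sin(4°)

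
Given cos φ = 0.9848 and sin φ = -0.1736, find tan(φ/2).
tan(φ/2) = sin φ / (1 + cos φ) = -0.08746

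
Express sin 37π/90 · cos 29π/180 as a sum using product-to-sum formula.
sin 37π/90 cos 29π/180 = (1/2)[sin(37π/90+29π/180) + sin(37π/90-29π/180)]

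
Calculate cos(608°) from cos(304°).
cos(608°) = cos²304° - sin²304° = -0.3746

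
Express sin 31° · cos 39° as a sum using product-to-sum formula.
sin 31° cos 39° = (1/2)[sin(31°+39°) + sin(31°-39°)]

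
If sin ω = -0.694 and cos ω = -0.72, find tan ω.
tan ω = sin ω / cos ω = 0.9639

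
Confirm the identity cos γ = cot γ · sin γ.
RHS = (cos γ/sin γ) · sin γ = cos γ = LHS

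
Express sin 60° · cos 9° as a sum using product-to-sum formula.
sin 60° cos 9° = (1/2)[sin(60°+9°) + sin(60°-9°)]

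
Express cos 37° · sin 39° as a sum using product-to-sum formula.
cos 37° sin 39° = (1/2)[sin(37°+39°) - sin(37°-39°)]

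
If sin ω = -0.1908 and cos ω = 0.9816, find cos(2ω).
cos(2ω) = cos²ω - sin²ω = 0.9271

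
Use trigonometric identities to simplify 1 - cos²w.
1 - cos²w = sin²w (using Pythagorean identity)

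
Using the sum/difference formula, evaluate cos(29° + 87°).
cos(29° + 87°) = cos 29° cos 87° - sin 29° sin 87° = -0.4384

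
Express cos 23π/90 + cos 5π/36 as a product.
cos 23π/90 + cos 5π/36 = 2 cos(71π/360) cos(7π/120)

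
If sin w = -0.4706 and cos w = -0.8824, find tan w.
tan w = sin w / cos w = 0.5333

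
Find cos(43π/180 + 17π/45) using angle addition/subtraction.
cos(43π/180 + 17π/45) = cos 43π/180 cos 17π/45 - sin 43π/180 sin 17π/45 = -0.3584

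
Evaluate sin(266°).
sin(266°) = -0.9976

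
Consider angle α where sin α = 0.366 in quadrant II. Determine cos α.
cos α = ±√(1 - sin²α) = -0.9306 (negative in QII)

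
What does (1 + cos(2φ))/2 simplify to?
(1 + cos(2φ))/2 = cos²φ (using Power reduction)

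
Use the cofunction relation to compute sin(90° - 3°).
sin(90° - 3°) = cos(3°) = 0.9986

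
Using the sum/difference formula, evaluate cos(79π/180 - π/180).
cos(79π/180 - π/180) = cos 79π/180 cos π/180 + sin 79π/180 sin π/180 = 0.2079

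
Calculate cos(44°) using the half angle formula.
cos(44°) = √((1 + cos 88°)/2) = 0.7193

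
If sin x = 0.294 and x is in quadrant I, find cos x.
cos x = 0.9558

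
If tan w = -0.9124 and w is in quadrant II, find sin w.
sin w = 0.674 (using tan²w + 1 = sec²w)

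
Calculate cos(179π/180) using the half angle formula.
cos(179π/180) = -√((1 + cos 179π/90)/2) = -0.9998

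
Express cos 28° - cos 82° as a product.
cos 28° - cos 82° = -2 sin(55°) sin(-27°)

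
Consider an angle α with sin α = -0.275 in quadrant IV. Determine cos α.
cos α = √(1 - sin²α) = 0.9614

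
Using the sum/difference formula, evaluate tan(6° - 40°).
tan(6° - 40°) = (tan 6° - tan 40°)/(1 + tan 6° tan 40°) = -0.6745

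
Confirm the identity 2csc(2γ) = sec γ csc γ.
LHS = 2/sin(2γ) = 2/(2 sin γ cos γ) = 1/(sin γ cos γ) = (1/cos γ)(1/sin γ) = sec γ csc γ = RHS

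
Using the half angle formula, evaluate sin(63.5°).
sin(63.5°) = √((1 - cos 127°)/2) = 0.8949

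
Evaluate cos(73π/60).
cos(73π/60) = -0.7771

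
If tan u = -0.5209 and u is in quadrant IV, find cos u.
cos u = 0.8869 (using tan²u + 1 = sec²u)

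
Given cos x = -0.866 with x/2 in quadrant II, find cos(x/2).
cos(x/2) = ±√((1 + cos x)/2); negative since x/2 ∈ QII, so cos(x/2) = -0.2588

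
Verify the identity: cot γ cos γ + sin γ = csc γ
LHS = cos²γ/sin γ + sin γ = (cos²γ + sin²γ)/sin γ = 1/sin γ = csc γ = RHS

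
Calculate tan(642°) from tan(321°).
tan(642°) = 2 tan 321° / (1 - tan²321°) = -4.705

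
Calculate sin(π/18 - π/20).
sin(π/18 - π/20) = sin π/18 cos π/20 - cos π/18 sin π/20 = 0.01745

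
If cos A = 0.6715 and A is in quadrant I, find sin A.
sin A = 0.741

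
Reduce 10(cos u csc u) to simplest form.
10(cos u csc u) = 10(cot u) (using Reciprocal + quotient)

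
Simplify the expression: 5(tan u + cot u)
5(tan u + cot u) = 5(sec u csc u) (using Quotient identities)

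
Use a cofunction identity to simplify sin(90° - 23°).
sin(90° - 23°) = cos(23°)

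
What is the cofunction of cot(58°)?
cot(58°) = tan(90° - 58°) = tan(32°)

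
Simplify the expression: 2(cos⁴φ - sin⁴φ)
2(cos⁴φ - sin⁴φ) = 2(cos(2φ)) (using Factoring + double angle)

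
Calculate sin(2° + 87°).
sin(2° + 87°) = sin 2° cos 87° + cos 2° sin 87° = 0.9998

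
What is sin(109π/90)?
sin(109π/90) = -0.6157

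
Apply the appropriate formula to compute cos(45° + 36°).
cos(45° + 36°) = cos 45° cos 36° - sin 45° sin 36° = 0.1564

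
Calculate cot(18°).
cot(18°) = 3.078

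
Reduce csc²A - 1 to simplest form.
csc²A - 1 = cot²A (using Pythagorean identity)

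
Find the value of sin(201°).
sin(201°) = -0.3584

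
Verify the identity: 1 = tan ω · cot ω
RHS = (sin ω/cos ω) · (cos ω/sin ω) = 1 = LHS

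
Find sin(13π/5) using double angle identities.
sin(13π/5) = 2 sin 13π/10 cos 13π/10 = 0.9511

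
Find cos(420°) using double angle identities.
cos(420°) = cos²210° - sin²210° = 1/2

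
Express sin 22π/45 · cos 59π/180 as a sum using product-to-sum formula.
sin 22π/45 cos 59π/180 = (1/2)[sin(22π/45+59π/180) + sin(22π/45-59π/180)]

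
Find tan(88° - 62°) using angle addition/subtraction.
tan(88° - 62°) = (tan 88° - tan 62°)/(1 + tan 88° tan 62°) = 0.4877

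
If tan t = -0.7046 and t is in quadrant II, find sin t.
sin t = 0.576 (using tan²t + 1 = sec²t)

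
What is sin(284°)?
sin(284°) = -0.9703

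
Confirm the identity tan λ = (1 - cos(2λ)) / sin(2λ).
RHS = 2sin²λ / (2 sin λ cos λ) = sin λ/cos λ = tan λ = LHS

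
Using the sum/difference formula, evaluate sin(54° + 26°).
sin(54° + 26°) = sin 54° cos 26° + cos 54° sin 26° = 0.9848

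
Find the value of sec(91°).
sec(91°) = -57.3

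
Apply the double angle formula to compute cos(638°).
cos(638°) = 2cos²319° - 1 = 0.1392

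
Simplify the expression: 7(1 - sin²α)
7(1 - sin²α) = 7(cos²α) (using Pythagorean identity)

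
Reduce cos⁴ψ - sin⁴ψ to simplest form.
cos⁴ψ - sin⁴ψ = cos(2ψ) (using Factoring + double angle)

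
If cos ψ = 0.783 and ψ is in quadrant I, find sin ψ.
sin ψ = 0.622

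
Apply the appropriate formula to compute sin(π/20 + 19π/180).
sin(π/20 + 19π/180) = sin π/20 cos 19π/180 + cos π/20 sin 19π/180 = 0.4695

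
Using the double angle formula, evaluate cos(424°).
cos(424°) = cos²212° - sin²212° = 0.4384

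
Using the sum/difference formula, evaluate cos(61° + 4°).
cos(61° + 4°) = cos 61° cos 4° - sin 61° sin 4° = 0.4226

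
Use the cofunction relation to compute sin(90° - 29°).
sin(90° - 29°) = cos(29°) = 0.8746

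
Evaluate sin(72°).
sin(72°) = 0.9511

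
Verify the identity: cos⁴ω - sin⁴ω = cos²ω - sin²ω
LHS = (cos²ω - sin²ω)(cos²ω + sin²ω) = (cos²ω - sin²ω) · 1 = cos²ω - sin²ω = RHS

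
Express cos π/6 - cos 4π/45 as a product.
cos π/6 - cos 4π/45 = -2 sin(23π/180) sin(7π/180)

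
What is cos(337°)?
cos(337°) = 0.9205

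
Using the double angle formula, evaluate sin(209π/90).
sin(209π/90) = 2 sin 209π/180 cos 209π/180 = 0.848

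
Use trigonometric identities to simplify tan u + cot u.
tan u + cot u = sec u csc u (using Quotient identities)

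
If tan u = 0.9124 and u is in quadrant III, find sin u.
sin u = -0.674 (using tan²u + 1 = sec²u)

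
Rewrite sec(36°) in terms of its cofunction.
sec(36°) = csc(90° - 36°) = csc(54°)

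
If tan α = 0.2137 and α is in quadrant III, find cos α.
cos α = -0.9779 (using tan²α + 1 = sec²α)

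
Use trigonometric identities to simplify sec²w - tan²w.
sec²w - tan²w = 1 (using Pythagorean identity)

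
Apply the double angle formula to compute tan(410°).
tan(410°) = 2 tan 205° / (1 - tan²205°) = 1.192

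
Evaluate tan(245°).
tan(245°) = 2.145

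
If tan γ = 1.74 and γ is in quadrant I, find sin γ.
sin γ = 0.867 (using tan²γ + 1 = sec²γ)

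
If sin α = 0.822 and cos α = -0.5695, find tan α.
tan α = sin α / cos α = -1.443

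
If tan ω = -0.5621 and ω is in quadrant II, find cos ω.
cos ω = -0.8717 (using tan²ω + 1 = sec²ω)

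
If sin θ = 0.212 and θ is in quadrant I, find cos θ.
cos θ = 0.9773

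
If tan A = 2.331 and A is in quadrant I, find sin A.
sin A = 0.919 (using tan²A + 1 = sec²A)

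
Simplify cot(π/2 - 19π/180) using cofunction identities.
cot(π/2 - 19π/180) = tan(19π/180)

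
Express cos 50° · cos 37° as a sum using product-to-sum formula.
cos 50° cos 37° = (1/2)[cos(50°-37°) + cos(50°+37°)]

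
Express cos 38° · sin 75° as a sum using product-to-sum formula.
cos 38° sin 75° = (1/2)[sin(38°+75°) - sin(38°-75°)]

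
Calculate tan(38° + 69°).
tan(38° + 69°) = (tan 38° + tan 69°)/(1 - tan 38° tan 69°) = -3.271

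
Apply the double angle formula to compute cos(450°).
cos(450°) = 2cos²225° - 1 = 0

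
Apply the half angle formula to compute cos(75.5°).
cos(75.5°) = √((1 + cos 151°)/2) = 0.2504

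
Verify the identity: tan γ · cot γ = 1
LHS = (sin γ/cos γ) · (cos γ/sin γ) = 1 = RHS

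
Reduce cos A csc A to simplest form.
cos A csc A = cot A (using Reciprocal + quotient)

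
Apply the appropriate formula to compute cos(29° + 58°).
cos(29° + 58°) = cos 29° cos 58° - sin 29° sin 58° = 0.05234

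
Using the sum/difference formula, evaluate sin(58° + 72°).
sin(58° + 72°) = sin 58° cos 72° + cos 58° sin 72° = 0.766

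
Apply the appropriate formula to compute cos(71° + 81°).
cos(71° + 81°) = cos 71° cos 81° - sin 71° sin 81° = -0.8829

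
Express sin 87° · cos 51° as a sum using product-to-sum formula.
sin 87° cos 51° = (1/2)[sin(87°+51°) + sin(87°-51°)]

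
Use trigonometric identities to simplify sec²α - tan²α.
sec²α - tan²α = 1 (using Pythagorean identity)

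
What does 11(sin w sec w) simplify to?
11(sin w sec w) = 11(tan w) (using Reciprocal + quotient)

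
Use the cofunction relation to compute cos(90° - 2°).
cos(90° - 2°) = sin(2°) = 0.0349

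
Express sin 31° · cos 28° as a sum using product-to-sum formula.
sin 31° cos 28° = (1/2)[sin(31°+28°) + sin(31°-28°)]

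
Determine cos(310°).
cos(310°) = 0.6428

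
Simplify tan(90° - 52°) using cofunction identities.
tan(90° - 52°) = cot(52°)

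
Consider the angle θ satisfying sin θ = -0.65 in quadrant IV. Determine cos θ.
cos θ = √(1 - sin²θ) = 0.7599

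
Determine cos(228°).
cos(228°) = -0.6691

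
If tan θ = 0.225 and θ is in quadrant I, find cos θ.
cos θ = 0.9756 (using tan²θ + 1 = sec²θ)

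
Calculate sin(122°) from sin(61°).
sin(122°) = 2 sin 61° cos 61° = 0.848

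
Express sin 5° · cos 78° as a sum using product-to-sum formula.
sin 5° cos 78° = (1/2)[sin(5°+78°) + sin(5°-78°)]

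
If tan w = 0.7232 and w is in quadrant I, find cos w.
cos w = 0.8103 (using tan²w + 1 = sec²w)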